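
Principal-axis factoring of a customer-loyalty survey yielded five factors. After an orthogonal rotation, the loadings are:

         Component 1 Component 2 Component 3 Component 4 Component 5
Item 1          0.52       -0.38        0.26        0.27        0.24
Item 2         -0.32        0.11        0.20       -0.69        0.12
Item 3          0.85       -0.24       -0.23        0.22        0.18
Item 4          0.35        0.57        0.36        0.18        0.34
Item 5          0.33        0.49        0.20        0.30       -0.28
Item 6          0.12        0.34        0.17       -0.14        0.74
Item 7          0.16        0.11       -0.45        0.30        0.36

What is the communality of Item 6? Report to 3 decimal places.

0.726

h² = 0.12² + 0.34² + 0.17² + (-0.14)² + 0.74² = 0.0144 + 0.1156 + 0.0289 + 0.0196 + 0.5476 = 0.7261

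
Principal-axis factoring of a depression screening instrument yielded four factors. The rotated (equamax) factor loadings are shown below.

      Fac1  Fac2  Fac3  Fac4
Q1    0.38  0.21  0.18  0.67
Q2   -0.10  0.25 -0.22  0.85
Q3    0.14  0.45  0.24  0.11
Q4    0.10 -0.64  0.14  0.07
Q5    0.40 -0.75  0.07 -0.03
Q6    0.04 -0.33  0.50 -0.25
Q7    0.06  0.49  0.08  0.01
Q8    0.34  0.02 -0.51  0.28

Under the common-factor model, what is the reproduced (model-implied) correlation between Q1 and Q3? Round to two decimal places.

r̂ = Σ λ_i·λ_j across factors = (0.38)(0.14) + (0.21)(0.45) + (0.18)(0.24) + (0.67)(0.11)
  = +0.0532 +0.0945 +0.0432 +0.0737 = 0.2646

0.26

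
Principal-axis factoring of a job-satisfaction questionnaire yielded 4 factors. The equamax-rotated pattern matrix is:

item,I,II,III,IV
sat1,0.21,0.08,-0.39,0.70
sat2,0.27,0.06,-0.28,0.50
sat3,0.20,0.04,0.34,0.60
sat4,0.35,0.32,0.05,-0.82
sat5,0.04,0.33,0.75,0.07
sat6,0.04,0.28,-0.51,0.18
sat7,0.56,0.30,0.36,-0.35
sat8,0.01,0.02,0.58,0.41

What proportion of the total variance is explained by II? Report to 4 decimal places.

0.0490

SS loadings for II = 0.08² + 0.06² + 0.04² + 0.32² + 0.33² + 0.28² + 0.30² + 0.02² = 0.3917
Proportion of variance = 0.3917 / 8 = 0.0490.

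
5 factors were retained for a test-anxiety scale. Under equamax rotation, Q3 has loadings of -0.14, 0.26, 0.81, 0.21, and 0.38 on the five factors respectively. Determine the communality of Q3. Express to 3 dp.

h² = (-0.14)² + 0.26² + 0.81² + 0.21² + 0.38² = 0.0196 + 0.0676 + 0.6561 + 0.0441 + 0.1444 = 0.9318

0.932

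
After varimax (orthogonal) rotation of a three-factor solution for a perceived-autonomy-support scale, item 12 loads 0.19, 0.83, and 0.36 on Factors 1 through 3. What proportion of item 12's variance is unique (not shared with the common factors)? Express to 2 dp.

0.15

h² = 0.19² + 0.83² + 0.36² = 0.0361 + 0.6889 + 0.1296 = 0.8546
Uniqueness u² = 1 − h² = 1 − 0.8546 = 0.1454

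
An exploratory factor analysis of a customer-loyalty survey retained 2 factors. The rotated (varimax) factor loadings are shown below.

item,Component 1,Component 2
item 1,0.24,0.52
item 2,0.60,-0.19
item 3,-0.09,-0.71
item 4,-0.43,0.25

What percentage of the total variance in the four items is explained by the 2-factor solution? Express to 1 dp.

37.1%

SS loadings by factor: 0.6106, 0.8731; total = 1.4837.
Total variance with 4 standardized items is 4, so the solution explains 1.4837/4 = 0.3709 = 37.09%.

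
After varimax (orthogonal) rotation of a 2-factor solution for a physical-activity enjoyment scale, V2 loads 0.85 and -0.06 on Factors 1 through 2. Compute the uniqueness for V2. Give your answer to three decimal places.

h² = 0.85² + (-0.06)² = 0.7225 + 0.0036 = 0.7261
Uniqueness u² = 1 − h² = 1 − 0.7261 = 0.2739

0.274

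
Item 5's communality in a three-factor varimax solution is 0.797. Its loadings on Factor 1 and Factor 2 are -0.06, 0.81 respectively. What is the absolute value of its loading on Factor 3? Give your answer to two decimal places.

Under orthogonal rotation h² = Σλ², so λ_Factor 3² = h² − (0.6597) = 0.797 − 0.6597 = 0.1373.
|λ| = √0.1373 = 0.3705.

0.37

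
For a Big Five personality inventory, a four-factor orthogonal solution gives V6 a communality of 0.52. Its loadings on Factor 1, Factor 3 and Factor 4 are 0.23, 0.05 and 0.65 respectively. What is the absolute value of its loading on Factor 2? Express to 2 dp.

0.21

Under orthogonal rotation h² = Σλ², so λ_Factor 2² = h² − (0.4779) = 0.52 − 0.4779 = 0.0421.
|λ| = √0.0421 = 0.2052.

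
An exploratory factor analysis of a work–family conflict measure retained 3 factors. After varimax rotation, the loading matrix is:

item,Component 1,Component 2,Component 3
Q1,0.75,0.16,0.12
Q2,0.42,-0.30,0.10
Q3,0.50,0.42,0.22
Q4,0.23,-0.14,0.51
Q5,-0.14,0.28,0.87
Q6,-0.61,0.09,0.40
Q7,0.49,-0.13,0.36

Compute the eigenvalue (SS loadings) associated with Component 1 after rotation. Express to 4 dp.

SS loadings for Component 1 = 0.75² + 0.42² + 0.50² + 0.23² + (-0.14)² + (-0.61)² + 0.49² = 0.5625 + 0.1764 + 0.2500 + 0.0529 + 0.0196 + 0.3721 + 0.2401 = 1.6736

1.6736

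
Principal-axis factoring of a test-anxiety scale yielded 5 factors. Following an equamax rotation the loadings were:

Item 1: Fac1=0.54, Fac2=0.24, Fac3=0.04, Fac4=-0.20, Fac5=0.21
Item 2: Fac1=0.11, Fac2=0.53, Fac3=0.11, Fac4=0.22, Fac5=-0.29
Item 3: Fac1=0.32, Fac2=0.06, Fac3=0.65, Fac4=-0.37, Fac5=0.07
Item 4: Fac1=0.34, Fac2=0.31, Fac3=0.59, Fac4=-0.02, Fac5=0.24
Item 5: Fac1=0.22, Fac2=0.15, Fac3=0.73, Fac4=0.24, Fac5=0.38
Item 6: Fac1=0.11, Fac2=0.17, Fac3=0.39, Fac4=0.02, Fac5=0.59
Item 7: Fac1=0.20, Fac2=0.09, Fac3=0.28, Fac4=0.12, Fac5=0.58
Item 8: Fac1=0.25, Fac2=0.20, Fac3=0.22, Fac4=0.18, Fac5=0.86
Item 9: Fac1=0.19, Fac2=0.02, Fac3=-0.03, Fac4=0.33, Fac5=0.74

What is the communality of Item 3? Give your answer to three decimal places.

0.670

h² = 0.32² + 0.06² + 0.65² + (-0.37)² + 0.07² = 0.1024 + 0.0036 + 0.4225 + 0.1369 + 0.0049 = 0.6703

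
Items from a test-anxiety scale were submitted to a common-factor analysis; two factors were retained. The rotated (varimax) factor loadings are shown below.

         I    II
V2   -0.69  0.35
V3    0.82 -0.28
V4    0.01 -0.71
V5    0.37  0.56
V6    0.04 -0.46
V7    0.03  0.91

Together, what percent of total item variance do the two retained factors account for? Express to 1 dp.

Communalities: 0.5986, 0.7508, 0.5042, 0.4505, 0.2132, 0.8290; Σh² = 3.3463.
Total variance with 6 standardized items is 6, so the solution explains 3.3463/6 = 0.5577 = 55.77%.

55.8%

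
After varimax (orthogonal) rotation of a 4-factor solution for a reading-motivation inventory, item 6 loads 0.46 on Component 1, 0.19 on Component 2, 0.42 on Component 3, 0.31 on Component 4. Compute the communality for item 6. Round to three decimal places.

h² = 0.46² + 0.19² + 0.42² + 0.31² = 0.2116 + 0.0361 + 0.1764 + 0.0961 = 0.5202

0.520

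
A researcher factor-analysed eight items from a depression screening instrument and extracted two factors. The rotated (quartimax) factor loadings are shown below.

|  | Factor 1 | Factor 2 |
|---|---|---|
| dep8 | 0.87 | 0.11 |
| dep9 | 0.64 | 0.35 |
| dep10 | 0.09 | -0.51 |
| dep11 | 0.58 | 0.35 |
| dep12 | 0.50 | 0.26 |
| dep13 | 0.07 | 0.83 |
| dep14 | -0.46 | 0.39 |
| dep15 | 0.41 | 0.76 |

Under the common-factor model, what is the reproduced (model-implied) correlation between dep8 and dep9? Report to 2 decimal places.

r̂ = Σ λ_i·λ_j across factors = (0.87)(0.64) + (0.11)(0.35)
  = +0.5568 +0.0385 = 0.5953

0.60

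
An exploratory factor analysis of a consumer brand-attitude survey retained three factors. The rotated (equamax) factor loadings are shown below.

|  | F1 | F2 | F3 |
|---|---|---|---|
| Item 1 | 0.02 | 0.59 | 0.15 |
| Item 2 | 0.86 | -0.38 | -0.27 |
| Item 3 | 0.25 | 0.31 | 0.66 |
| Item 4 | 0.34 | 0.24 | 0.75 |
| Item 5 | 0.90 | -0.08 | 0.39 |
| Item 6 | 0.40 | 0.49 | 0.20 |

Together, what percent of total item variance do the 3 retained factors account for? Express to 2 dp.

67.77%

Communalities: 0.3710, 0.9569, 0.5942, 0.7357, 0.9685, 0.4401; Σh² = 4.0664.
Total variance with 6 standardized items is 6, so the solution explains 4.0664/6 = 0.6777 = 67.77%.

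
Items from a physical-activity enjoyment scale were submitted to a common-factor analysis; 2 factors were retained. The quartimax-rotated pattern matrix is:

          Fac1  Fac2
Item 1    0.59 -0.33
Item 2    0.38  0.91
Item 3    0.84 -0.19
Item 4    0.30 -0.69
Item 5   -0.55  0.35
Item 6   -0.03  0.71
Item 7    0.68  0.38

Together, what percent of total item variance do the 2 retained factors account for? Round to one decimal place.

61.1%

SS loadings by factor: 2.0539, 2.2202; total = 4.2741.
Total variance with 7 standardized items is 7, so the solution explains 4.2741/7 = 0.6106 = 61.06%.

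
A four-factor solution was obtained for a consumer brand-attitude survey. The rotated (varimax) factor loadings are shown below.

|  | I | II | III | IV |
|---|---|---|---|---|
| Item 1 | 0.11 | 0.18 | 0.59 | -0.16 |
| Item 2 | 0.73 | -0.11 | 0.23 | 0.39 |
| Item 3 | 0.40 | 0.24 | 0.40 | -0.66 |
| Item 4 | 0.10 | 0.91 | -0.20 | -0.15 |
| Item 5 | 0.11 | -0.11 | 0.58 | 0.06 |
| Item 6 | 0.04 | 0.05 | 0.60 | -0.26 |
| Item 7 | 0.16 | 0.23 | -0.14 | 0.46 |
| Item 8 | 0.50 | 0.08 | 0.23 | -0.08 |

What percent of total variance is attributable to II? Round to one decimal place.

SS loadings for II = 0.18² + (-0.11)² + 0.24² + 0.91² + (-0.11)² + 0.05² + 0.23² + 0.08² = 1.0041
With 8 standardized items, total variance = 8. Proportion = 1.0041/8 = 0.1255 → 12.55%.

12.6%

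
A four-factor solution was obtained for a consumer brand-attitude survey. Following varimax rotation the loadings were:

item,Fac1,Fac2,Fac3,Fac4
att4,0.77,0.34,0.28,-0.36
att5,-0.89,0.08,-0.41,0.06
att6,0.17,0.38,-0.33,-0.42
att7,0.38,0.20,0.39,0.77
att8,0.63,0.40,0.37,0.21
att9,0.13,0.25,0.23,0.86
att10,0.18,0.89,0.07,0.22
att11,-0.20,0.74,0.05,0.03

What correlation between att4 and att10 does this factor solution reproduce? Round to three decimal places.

r̂ = Σ λ_i·λ_j across factors = (0.77)(0.18) + (0.34)(0.89) + (0.28)(0.07) + (-0.36)(0.22)
  = +0.1386 +0.3026 +0.0196 -0.0792 = 0.3816

0.382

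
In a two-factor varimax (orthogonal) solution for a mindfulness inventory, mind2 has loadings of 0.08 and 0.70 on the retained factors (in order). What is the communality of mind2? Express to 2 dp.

h² = 0.08² + 0.70² = 0.0064 + 0.4900 = 0.4964

0.50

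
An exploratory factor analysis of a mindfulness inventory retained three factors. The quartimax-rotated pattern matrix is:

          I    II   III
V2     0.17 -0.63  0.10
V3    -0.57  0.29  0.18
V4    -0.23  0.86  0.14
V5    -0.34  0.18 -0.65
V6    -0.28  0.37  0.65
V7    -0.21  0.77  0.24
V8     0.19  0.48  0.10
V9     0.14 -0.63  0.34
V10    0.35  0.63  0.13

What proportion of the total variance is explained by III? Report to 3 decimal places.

SS loadings for III = 0.10² + 0.18² + 0.14² + (-0.65)² + 0.65² + 0.24² + 0.10² + 0.34² + 0.13² = 1.1071
Proportion of variance = 1.1071 / 9 = 0.1230.

0.123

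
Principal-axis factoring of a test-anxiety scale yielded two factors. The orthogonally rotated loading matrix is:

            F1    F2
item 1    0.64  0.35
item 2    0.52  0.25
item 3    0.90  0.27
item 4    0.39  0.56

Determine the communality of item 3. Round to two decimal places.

0.88

h² = 0.90² + 0.27² = 0.8100 + 0.0729 = 0.8829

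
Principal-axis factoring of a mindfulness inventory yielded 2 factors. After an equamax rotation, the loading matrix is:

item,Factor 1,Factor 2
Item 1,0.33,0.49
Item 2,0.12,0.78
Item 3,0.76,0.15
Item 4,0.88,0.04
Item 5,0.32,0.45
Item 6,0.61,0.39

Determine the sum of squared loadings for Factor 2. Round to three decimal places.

SS loadings for Factor 2 = 0.49² + 0.78² + 0.15² + 0.04² + 0.45² + 0.39² = 0.2401 + 0.6084 + 0.0225 + 0.0016 + 0.2025 + 0.1521 = 1.2272

1.227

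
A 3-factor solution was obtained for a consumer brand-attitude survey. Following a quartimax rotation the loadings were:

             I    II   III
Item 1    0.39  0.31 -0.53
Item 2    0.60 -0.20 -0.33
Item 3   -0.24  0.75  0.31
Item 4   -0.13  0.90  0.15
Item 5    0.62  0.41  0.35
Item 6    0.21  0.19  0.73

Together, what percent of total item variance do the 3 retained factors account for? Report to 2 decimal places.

64.86%

SS loadings by factor: 1.0151, 1.7128, 1.1638; total = 3.8917.
Total variance with 6 standardized items is 6, so the solution explains 3.8917/6 = 0.6486 = 64.86%.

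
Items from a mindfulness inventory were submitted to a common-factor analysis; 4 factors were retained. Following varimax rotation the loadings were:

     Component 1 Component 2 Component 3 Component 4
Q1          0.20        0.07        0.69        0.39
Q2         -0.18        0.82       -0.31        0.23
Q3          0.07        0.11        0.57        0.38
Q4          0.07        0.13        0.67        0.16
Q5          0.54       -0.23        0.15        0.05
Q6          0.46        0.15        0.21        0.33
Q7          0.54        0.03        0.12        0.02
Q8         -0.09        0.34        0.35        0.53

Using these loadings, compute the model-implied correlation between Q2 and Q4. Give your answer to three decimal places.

-0.077

r̂ = Σ λ_i·λ_j across factors = (-0.18)(0.07) + (0.82)(0.13) + (-0.31)(0.67) + (0.23)(0.16)
  = -0.0126 +0.1066 -0.2077 +0.0368 = -0.0769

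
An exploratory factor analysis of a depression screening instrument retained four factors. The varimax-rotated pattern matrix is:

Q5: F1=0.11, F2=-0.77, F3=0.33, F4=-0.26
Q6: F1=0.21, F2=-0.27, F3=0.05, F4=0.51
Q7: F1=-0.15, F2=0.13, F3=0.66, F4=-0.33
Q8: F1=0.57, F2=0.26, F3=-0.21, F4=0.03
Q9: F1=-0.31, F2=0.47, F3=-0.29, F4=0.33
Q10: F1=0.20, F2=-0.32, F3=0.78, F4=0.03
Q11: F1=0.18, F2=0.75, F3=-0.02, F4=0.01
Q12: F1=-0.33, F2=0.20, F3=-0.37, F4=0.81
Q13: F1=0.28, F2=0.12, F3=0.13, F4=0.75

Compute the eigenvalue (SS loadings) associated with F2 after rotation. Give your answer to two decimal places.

1.69

SS loadings for F2 = (-0.77)² + (-0.27)² + 0.13² + 0.26² + 0.47² + (-0.32)² + 0.75² + 0.20² + 0.12² = 0.5929 + 0.0729 + 0.0169 + 0.0676 + 0.2209 + 0.1024 + 0.5625 + 0.0400 + 0.0144 = 1.6905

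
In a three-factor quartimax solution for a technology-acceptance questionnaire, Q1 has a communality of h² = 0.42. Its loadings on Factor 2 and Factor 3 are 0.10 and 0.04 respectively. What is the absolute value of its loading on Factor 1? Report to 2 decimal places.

Under orthogonal rotation h² = Σλ², so λ_Factor 1² = h² − (0.0116) = 0.42 − 0.0116 = 0.4084.
|λ| = √0.4084 = 0.6391.

0.64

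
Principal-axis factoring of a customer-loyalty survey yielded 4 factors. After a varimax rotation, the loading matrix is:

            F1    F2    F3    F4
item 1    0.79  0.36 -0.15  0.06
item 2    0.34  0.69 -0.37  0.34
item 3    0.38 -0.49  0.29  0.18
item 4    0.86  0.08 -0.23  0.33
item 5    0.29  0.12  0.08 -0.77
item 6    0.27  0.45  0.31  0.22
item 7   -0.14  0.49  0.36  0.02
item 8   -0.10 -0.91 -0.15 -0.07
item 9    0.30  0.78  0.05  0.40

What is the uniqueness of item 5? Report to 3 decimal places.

h² = 0.29² + 0.12² + 0.08² + (-0.77)² = 0.0841 + 0.0144 + 0.0064 + 0.5929 = 0.6978
Uniqueness u² = 1 − h² = 1 − 0.6978 = 0.3022

0.302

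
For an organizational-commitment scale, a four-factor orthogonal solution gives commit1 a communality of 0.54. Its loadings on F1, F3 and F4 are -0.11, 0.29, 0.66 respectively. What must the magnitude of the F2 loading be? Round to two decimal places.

0.09

Under orthogonal rotation h² = Σλ², so λ_F2² = h² − (0.5318) = 0.54 − 0.5318 = 0.0082.
|λ| = √0.0082 = 0.0906.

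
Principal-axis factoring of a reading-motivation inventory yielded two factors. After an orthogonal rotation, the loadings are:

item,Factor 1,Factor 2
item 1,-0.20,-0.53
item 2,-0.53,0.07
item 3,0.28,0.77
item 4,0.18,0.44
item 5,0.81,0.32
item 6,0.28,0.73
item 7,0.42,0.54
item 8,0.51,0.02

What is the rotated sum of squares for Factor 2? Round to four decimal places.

1.9996

SS loadings for Factor 2 = (-0.53)² + 0.07² + 0.77² + 0.44² + 0.32² + 0.73² + 0.54² + 0.02² = 0.2809 + 0.0049 + 0.5929 + 0.1936 + 0.1024 + 0.5329 + 0.2916 + 0.0004 = 1.9996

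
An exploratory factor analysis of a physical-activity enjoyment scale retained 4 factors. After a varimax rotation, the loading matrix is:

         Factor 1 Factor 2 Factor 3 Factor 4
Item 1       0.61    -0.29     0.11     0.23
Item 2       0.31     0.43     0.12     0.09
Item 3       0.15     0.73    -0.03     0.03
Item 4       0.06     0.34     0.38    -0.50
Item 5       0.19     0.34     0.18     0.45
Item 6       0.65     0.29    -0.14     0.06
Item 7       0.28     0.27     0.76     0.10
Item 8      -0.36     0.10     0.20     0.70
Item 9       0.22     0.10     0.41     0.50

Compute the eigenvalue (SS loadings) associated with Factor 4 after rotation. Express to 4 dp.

1.2680

SS loadings for Factor 4 = 0.23² + 0.09² + 0.03² + (-0.50)² + 0.45² + 0.06² + 0.10² + 0.70² + 0.50² = 0.0529 + 0.0081 + 0.0009 + 0.2500 + 0.2025 + 0.0036 + 0.0100 + 0.4900 + 0.2500 = 1.2680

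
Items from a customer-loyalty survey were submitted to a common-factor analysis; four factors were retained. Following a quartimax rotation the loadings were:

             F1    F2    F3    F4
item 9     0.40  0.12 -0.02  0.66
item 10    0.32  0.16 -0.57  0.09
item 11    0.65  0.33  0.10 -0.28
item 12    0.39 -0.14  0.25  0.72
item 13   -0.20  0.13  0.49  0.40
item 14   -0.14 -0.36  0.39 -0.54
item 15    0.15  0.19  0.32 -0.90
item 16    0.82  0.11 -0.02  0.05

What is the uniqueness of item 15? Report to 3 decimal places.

0.029

h² = 0.15² + 0.19² + 0.32² + (-0.90)² = 0.0225 + 0.0361 + 0.1024 + 0.8100 = 0.9710
Uniqueness u² = 1 − h² = 1 − 0.9710 = 0.0290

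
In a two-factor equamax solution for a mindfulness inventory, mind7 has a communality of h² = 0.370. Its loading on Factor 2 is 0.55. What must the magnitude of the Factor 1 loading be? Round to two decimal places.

Under orthogonal rotation h² = Σλ², so λ_Factor 1² = h² − (0.3025) = 0.370 − 0.3025 = 0.0675.
|λ| = √0.0675 = 0.2598.

0.26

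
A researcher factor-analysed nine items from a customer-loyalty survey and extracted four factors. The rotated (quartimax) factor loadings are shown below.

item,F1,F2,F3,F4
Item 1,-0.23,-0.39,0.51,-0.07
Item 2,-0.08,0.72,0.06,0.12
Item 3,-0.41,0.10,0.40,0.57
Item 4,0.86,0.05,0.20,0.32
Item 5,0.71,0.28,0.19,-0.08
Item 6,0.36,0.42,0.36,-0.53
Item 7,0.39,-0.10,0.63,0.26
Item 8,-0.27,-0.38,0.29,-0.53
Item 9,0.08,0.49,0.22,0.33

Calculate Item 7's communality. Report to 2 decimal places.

h² = 0.39² + (-0.10)² + 0.63² + 0.26² = 0.1521 + 0.0100 + 0.3969 + 0.0676 = 0.6266

0.63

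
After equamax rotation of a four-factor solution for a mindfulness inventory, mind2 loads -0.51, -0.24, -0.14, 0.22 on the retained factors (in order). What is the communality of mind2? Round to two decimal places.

0.39

h² = (-0.51)² + (-0.24)² + (-0.14)² + 0.22² = 0.2601 + 0.0576 + 0.0196 + 0.0484 = 0.3857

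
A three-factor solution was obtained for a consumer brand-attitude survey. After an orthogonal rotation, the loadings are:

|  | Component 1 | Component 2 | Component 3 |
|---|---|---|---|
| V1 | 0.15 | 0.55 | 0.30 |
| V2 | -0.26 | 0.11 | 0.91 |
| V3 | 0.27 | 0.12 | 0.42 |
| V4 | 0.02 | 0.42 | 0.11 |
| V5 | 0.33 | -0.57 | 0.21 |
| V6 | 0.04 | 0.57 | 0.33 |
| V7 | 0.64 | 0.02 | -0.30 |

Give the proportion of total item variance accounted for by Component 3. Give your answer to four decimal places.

0.1928

SS loadings for Component 3 = 0.30² + 0.91² + 0.42² + 0.11² + 0.21² + 0.33² + (-0.30)² = 1.3496
Proportion of variance = 1.3496 / 7 = 0.1928.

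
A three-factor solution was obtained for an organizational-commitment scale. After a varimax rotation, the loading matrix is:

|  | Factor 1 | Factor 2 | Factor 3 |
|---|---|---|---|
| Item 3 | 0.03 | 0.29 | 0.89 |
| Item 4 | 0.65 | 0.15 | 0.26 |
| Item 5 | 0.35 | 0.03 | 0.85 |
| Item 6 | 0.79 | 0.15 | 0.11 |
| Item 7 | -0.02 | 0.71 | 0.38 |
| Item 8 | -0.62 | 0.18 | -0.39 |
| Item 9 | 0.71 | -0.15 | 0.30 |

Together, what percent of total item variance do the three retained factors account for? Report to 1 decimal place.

67.6%

Communalities: 0.8771, 0.5126, 0.8459, 0.6587, 0.6489, 0.5689, 0.6166; Σh² = 4.7287.
Total variance with 7 standardized items is 7, so the solution explains 4.7287/7 = 0.6755 = 67.55%.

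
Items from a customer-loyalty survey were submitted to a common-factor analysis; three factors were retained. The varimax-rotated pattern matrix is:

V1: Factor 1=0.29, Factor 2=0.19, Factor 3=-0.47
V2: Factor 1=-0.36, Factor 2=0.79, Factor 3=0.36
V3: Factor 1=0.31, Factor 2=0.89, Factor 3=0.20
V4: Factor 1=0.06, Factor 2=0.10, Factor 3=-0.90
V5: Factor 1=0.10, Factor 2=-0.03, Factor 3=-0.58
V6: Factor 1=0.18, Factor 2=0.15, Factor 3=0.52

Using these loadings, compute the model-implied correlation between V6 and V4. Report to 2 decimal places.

r̂ = Σ λ_i·λ_j across factors = (0.18)(0.06) + (0.15)(0.10) + (0.52)(-0.90)
  = +0.0108 +0.0150 -0.4680 = -0.4422

-0.44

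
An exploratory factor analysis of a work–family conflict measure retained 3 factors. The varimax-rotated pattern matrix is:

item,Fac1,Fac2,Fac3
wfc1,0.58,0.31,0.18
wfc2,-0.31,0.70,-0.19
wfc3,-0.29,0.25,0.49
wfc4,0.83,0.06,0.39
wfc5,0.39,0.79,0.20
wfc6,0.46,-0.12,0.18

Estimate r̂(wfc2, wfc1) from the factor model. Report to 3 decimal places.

r̂ = Σ λ_i·λ_j across factors = (-0.31)(0.58) + (0.70)(0.31) + (-0.19)(0.18)
  = -0.1798 +0.2170 -0.0342 = 0.0030

0.003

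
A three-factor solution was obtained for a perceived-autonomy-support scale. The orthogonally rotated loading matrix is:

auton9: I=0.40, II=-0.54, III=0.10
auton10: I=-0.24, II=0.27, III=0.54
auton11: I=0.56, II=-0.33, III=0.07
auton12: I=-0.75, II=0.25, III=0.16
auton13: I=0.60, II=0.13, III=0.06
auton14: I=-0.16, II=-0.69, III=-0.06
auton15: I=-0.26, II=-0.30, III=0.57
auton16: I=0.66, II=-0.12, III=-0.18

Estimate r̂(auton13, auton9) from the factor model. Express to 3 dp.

r̂ = Σ λ_i·λ_j across factors = (0.60)(0.40) + (0.13)(-0.54) + (0.06)(0.10)
  = +0.2400 -0.0702 +0.0060 = 0.1758

0.176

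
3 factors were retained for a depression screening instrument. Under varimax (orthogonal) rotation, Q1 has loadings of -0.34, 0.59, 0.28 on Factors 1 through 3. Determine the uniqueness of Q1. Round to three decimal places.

h² = (-0.34)² + 0.59² + 0.28² = 0.1156 + 0.3481 + 0.0784 = 0.5421
Uniqueness u² = 1 − h² = 1 − 0.5421 = 0.4579

0.458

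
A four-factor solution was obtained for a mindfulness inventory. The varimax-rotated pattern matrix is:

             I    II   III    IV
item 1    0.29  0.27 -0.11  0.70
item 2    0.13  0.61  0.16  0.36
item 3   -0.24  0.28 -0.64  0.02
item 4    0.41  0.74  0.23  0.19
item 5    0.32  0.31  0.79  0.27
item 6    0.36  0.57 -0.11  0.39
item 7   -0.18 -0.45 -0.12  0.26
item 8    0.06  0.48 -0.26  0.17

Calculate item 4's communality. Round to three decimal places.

0.805

h² = 0.41² + 0.74² + 0.23² + 0.19² = 0.1681 + 0.5476 + 0.0529 + 0.0361 = 0.8047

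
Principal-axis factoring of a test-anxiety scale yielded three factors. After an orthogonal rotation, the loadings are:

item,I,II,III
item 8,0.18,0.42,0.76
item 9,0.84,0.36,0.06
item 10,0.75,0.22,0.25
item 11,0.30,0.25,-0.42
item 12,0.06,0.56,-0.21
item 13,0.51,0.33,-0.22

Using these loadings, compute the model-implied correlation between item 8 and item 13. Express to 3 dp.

0.063

r̂ = Σ λ_i·λ_j across factors = (0.18)(0.51) + (0.42)(0.33) + (0.76)(-0.22)
  = +0.0918 +0.1386 -0.1672 = 0.0632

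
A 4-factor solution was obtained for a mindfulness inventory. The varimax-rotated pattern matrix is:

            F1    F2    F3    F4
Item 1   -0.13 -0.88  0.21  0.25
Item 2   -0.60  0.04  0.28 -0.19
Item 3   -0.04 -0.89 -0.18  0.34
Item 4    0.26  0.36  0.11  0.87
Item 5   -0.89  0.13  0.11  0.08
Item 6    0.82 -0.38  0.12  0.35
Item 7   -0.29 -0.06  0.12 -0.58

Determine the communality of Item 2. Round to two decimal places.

h² = (-0.60)² + 0.04² + 0.28² + (-0.19)² = 0.3600 + 0.0016 + 0.0784 + 0.0361 = 0.4761

0.48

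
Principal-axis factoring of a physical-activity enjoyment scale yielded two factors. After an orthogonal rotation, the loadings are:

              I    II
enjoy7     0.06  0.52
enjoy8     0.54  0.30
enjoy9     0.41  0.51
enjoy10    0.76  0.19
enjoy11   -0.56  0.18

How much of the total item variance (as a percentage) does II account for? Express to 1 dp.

SS loadings for II = 0.52² + 0.30² + 0.51² + 0.19² + 0.18² = 0.6890
With 5 standardized items, total variance = 5. Proportion = 0.6890/5 = 0.1378 → 13.78%.

13.8%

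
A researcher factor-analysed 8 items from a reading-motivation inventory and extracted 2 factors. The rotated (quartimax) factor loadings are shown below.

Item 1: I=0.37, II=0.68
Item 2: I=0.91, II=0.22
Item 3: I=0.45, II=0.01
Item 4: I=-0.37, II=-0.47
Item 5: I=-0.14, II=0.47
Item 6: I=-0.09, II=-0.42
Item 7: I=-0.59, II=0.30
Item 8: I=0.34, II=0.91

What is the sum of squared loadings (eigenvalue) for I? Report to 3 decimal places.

SS loadings for I = 0.37² + 0.91² + 0.45² + (-0.37)² + (-0.14)² + (-0.09)² + (-0.59)² + 0.34² = 0.1369 + 0.8281 + 0.2025 + 0.1369 + 0.0196 + 0.0081 + 0.3481 + 0.1156 = 1.7958

1.796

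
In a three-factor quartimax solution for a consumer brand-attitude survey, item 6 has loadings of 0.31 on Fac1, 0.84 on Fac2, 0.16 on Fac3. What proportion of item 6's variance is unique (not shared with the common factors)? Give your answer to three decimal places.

0.173

h² = 0.31² + 0.84² + 0.16² = 0.0961 + 0.7056 + 0.0256 = 0.8273
Uniqueness u² = 1 − h² = 1 − 0.8273 = 0.1727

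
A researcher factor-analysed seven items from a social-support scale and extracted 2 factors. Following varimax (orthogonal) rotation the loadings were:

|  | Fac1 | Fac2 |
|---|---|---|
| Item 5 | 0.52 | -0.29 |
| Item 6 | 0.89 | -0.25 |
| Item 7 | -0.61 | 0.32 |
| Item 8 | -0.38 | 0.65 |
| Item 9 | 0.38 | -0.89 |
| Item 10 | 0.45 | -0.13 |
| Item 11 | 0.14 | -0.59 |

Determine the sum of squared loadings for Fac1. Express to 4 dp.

1.9455

SS loadings for Fac1 = 0.52² + 0.89² + (-0.61)² + (-0.38)² + 0.38² + 0.45² + 0.14² = 0.2704 + 0.7921 + 0.3721 + 0.1444 + 0.1444 + 0.2025 + 0.0196 = 1.9455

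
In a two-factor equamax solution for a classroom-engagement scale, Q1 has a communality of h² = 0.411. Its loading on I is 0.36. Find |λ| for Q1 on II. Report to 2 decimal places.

Under orthogonal rotation h² = Σλ², so λ_II² = h² − (0.1296) = 0.411 − 0.1296 = 0.2814.
|λ| = √0.2814 = 0.5305.

0.53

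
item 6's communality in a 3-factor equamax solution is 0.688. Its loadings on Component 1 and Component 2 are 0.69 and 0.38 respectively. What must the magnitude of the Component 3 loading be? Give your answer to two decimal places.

Under orthogonal rotation h² = Σλ², so λ_Component 3² = h² − (0.6205) = 0.688 − 0.6205 = 0.0675.
|λ| = √0.0675 = 0.2598.

0.26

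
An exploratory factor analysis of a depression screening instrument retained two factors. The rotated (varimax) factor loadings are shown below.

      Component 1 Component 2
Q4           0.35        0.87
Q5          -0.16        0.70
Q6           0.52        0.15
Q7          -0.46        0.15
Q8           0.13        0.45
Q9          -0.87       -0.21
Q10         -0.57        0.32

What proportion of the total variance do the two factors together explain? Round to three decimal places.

SS loadings by factor: 1.7288, 1.6409; total = 3.3697.
Total variance with 7 standardized items is 7, so the solution explains 3.3697/7 = 0.4814.

0.481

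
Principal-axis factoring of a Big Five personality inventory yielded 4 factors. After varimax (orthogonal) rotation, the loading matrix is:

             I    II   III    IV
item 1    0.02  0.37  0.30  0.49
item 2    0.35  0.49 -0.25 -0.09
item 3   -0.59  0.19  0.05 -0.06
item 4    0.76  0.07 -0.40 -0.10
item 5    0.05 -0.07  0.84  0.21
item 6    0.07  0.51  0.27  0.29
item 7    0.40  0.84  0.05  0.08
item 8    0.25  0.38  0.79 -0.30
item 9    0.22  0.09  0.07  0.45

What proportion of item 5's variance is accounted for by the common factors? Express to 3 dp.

h² = 0.05² + (-0.07)² + 0.84² + 0.21² = 0.0025 + 0.0049 + 0.7056 + 0.0441 = 0.7571

0.757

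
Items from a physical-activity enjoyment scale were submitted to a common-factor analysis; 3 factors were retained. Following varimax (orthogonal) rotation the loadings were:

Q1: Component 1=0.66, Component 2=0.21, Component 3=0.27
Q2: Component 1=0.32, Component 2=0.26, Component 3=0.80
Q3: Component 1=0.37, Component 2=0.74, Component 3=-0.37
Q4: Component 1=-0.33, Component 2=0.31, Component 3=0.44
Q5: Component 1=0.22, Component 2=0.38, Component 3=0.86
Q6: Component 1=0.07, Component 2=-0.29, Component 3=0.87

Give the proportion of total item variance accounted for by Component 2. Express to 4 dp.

SS loadings for Component 2 = 0.21² + 0.26² + 0.74² + 0.31² + 0.38² + (-0.29)² = 0.9839
Proportion of variance = 0.9839 / 6 = 0.1640.

0.1640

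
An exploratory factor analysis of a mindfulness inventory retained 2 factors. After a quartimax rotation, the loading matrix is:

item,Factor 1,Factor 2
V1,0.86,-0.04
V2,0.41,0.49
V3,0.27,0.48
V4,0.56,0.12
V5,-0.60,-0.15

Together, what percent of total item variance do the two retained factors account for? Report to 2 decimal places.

Communalities: 0.7412, 0.4082, 0.3033, 0.3280, 0.3825; Σh² = 2.1632.
Total variance with 5 standardized items is 5, so the solution explains 2.1632/5 = 0.4326 = 43.26%.

43.26%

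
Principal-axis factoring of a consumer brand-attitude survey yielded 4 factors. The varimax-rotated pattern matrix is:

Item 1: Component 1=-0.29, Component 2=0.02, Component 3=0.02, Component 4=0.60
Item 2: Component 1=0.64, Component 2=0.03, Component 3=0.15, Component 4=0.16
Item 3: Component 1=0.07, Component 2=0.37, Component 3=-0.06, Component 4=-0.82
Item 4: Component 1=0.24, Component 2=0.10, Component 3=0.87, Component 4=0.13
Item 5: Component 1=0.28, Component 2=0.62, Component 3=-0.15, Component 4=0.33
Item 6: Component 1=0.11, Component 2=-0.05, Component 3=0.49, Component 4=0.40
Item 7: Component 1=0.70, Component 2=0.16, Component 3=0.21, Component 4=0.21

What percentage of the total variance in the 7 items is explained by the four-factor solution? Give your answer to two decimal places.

Communalities: 0.4449, 0.4586, 0.8178, 0.8414, 0.5942, 0.4147, 0.6038; Σh² = 4.1754.
Total variance with 7 standardized items is 7, so the solution explains 4.1754/7 = 0.5965 = 59.65%.

59.65%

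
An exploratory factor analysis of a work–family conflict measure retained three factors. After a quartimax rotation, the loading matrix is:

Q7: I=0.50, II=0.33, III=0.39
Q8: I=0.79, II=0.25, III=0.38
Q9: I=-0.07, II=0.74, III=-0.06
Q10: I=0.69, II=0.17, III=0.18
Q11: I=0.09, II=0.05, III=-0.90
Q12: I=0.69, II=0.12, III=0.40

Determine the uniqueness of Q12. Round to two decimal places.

0.35

h² = 0.69² + 0.12² + 0.40² = 0.4761 + 0.0144 + 0.1600 = 0.6505
Uniqueness u² = 1 − h² = 1 − 0.6505 = 0.3495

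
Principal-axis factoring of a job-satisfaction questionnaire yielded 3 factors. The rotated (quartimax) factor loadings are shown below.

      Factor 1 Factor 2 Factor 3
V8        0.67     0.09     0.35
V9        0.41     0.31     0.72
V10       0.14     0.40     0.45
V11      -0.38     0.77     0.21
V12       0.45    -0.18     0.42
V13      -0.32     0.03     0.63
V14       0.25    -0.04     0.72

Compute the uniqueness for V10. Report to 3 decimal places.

h² = 0.14² + 0.40² + 0.45² = 0.0196 + 0.1600 + 0.2025 = 0.3821
Uniqueness u² = 1 − h² = 1 − 0.3821 = 0.6179

0.618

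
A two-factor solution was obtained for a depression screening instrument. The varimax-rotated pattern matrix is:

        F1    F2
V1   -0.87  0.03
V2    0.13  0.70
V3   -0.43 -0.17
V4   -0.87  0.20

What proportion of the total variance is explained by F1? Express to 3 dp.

SS loadings for F1 = (-0.87)² + 0.13² + (-0.43)² + (-0.87)² = 1.7156
Proportion of variance = 1.7156 / 4 = 0.4289.

0.429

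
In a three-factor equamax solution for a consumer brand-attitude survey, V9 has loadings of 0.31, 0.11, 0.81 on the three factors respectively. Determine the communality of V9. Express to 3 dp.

0.764

h² = 0.31² + 0.11² + 0.81² = 0.0961 + 0.0121 + 0.6561 = 0.7643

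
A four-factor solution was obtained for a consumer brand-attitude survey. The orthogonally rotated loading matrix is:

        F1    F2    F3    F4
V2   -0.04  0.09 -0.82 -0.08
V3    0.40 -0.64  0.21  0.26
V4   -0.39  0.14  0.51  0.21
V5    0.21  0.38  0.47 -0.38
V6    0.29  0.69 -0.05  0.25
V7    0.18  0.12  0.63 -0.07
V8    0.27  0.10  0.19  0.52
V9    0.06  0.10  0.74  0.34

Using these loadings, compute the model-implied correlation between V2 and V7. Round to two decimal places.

-0.51

r̂ = Σ λ_i·λ_j across factors = (-0.04)(0.18) + (0.09)(0.12) + (-0.82)(0.63) + (-0.08)(-0.07)
  = -0.0072 +0.0108 -0.5166 +0.0056 = -0.5074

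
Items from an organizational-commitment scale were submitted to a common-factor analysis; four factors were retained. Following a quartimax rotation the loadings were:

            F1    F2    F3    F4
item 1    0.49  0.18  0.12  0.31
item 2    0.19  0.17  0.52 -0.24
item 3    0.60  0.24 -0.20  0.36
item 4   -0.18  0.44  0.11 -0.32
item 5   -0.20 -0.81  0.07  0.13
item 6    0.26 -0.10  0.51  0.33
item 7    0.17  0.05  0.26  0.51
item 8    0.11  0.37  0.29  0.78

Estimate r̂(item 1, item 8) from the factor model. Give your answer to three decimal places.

r̂ = Σ λ_i·λ_j across factors = (0.49)(0.11) + (0.18)(0.37) + (0.12)(0.29) + (0.31)(0.78)
  = +0.0539 +0.0666 +0.0348 +0.2418 = 0.3971

0.397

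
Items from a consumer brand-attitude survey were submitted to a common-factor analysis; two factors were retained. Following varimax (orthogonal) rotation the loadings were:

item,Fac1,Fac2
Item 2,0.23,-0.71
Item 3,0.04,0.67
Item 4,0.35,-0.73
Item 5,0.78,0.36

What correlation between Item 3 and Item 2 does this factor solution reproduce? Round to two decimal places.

r̂ = Σ λ_i·λ_j across factors = (0.04)(0.23) + (0.67)(-0.71)
  = +0.0092 -0.4757 = -0.4665

-0.47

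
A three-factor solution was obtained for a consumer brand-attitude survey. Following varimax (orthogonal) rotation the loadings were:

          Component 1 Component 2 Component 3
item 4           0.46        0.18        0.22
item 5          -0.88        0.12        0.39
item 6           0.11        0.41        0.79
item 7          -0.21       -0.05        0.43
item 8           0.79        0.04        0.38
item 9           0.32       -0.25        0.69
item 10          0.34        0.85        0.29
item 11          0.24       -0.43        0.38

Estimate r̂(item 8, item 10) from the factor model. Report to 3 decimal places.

0.413

r̂ = Σ λ_i·λ_j across factors = (0.79)(0.34) + (0.04)(0.85) + (0.38)(0.29)
  = +0.2686 +0.0340 +0.1102 = 0.4128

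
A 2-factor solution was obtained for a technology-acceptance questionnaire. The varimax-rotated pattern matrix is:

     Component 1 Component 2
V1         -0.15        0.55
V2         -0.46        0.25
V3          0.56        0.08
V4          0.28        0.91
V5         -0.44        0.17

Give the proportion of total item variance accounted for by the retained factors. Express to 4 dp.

0.4096

SS loadings by factor: 0.8197, 1.2284; total = 2.0481.
Total variance with 5 standardized items is 5, so the solution explains 2.0481/5 = 0.4096.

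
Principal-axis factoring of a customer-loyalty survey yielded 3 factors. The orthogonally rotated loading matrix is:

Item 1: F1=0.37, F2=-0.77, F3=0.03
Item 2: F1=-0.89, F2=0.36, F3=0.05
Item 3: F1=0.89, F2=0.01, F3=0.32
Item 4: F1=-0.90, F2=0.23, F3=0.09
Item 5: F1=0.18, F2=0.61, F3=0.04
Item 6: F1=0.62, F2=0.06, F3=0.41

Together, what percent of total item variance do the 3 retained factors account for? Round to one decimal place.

73.0%

SS loadings by factor: 2.9479, 1.1512, 0.2836; total = 4.3827.
Total variance with 6 standardized items is 6, so the solution explains 4.3827/6 = 0.7304 = 73.05%.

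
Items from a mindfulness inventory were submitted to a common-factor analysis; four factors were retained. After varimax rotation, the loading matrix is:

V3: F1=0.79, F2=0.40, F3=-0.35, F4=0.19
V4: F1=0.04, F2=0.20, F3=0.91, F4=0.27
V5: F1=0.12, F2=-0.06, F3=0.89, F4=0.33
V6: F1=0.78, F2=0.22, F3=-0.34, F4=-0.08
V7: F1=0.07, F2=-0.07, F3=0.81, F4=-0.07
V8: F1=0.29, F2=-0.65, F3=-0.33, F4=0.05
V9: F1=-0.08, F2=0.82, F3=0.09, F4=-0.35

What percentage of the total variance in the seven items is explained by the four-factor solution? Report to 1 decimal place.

Communalities: 0.9427, 0.9426, 0.9190, 0.7788, 0.6708, 0.6180, 0.8094; Σh² = 5.6813.
Total variance with 7 standardized items is 7, so the solution explains 5.6813/7 = 0.8116 = 81.16%.

81.2%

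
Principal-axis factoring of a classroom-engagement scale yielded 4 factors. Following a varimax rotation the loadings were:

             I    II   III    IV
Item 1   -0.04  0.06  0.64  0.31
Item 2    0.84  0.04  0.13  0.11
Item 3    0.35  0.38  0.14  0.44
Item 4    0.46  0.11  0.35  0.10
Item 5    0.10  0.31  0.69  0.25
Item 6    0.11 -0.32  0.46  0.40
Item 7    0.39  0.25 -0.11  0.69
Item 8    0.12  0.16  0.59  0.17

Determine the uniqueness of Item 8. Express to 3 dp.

0.583

h² = 0.12² + 0.16² + 0.59² + 0.17² = 0.0144 + 0.0256 + 0.3481 + 0.0289 = 0.4170
Uniqueness u² = 1 − h² = 1 − 0.4170 = 0.5830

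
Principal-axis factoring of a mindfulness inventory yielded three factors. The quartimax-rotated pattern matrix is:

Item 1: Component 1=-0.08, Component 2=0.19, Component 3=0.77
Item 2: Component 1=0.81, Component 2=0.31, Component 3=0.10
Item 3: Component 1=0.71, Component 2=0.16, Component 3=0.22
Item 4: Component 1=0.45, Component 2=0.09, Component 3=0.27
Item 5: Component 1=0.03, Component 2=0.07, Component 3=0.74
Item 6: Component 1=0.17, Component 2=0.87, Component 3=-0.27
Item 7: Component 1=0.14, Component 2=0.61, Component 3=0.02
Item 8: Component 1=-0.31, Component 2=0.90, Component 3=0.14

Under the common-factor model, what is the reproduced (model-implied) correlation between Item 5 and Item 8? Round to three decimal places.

0.157

r̂ = Σ λ_i·λ_j across factors = (0.03)(-0.31) + (0.07)(0.90) + (0.74)(0.14)
  = -0.0093 +0.0630 +0.1036 = 0.1573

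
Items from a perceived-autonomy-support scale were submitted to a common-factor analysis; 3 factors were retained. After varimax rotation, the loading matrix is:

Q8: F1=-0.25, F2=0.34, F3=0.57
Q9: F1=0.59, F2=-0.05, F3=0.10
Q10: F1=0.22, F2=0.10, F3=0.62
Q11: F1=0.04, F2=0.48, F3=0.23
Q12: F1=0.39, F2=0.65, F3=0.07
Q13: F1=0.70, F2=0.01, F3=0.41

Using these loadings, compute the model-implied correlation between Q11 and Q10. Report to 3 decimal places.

r̂ = Σ λ_i·λ_j across factors = (0.04)(0.22) + (0.48)(0.10) + (0.23)(0.62)
  = +0.0088 +0.0480 +0.1426 = 0.1994

0.199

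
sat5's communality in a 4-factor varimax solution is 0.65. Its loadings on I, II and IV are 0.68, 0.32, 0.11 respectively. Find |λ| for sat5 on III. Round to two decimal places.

Under orthogonal rotation h² = Σλ², so λ_III² = h² − (0.5769) = 0.65 − 0.5769 = 0.0731.
|λ| = √0.0731 = 0.2704.

0.27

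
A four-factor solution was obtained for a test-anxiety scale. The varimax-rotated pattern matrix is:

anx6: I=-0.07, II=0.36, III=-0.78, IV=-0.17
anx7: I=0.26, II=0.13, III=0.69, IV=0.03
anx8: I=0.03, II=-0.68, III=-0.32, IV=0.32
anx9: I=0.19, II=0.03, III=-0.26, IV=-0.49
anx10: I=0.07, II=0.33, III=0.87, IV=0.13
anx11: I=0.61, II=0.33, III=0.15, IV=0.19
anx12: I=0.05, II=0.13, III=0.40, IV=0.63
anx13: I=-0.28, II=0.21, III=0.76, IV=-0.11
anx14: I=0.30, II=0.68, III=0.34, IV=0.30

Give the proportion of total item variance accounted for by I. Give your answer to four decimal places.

0.0730

SS loadings for I = (-0.07)² + 0.26² + 0.03² + 0.19² + 0.07² + 0.61² + 0.05² + (-0.28)² + 0.30² = 0.6574
Proportion of variance = 0.6574 / 9 = 0.0730.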